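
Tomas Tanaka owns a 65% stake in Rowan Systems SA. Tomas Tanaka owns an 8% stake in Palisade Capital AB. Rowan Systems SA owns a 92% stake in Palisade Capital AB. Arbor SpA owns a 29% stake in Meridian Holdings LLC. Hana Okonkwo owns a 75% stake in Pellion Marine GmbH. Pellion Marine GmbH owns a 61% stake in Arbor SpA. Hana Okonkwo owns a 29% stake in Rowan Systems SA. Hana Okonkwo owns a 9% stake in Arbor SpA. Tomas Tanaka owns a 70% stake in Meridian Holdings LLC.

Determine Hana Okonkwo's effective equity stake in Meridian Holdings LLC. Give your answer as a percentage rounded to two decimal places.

15.88%

Hana reaches Meridian along 2 paths.
Via Pellion → Arbor: 75% × 61% × 29% = 13.2675%.
Via Arbor: 9% × 29% = 2.61%.
Total: 13.2675% + 2.61% = 15.8775%.
Rounded: 15.88%.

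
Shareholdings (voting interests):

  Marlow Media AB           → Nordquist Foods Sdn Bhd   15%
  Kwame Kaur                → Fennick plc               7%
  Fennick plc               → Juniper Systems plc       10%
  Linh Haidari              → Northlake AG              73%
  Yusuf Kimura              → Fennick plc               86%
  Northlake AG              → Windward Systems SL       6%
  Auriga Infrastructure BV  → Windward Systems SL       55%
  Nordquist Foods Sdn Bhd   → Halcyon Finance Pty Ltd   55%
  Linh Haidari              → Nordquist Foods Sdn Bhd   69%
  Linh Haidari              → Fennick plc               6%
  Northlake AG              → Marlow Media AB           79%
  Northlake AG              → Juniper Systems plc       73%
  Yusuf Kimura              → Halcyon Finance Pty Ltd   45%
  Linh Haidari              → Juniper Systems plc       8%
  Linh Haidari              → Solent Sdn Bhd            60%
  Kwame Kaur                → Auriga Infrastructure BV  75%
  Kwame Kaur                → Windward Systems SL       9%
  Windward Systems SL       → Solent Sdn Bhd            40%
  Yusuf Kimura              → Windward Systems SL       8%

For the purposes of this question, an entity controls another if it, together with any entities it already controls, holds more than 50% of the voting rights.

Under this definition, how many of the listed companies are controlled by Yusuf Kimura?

Yusuf holds 86% of Fennick, so Yusuf controls Fennick.
No other company's threshold is met.
Yusuf controls 1 company.

1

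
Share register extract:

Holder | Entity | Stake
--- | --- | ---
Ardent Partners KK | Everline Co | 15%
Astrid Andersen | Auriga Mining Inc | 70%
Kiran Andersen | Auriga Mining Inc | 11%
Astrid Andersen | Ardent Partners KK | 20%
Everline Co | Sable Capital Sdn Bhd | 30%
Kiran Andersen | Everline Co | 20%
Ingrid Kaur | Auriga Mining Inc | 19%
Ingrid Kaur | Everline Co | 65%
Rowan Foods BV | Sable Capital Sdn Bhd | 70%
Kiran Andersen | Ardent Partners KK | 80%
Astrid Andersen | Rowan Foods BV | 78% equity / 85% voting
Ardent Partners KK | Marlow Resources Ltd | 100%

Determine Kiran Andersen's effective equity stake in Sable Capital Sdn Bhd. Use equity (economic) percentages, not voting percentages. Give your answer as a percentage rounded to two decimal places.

Kiran reaches Sable along 2 paths.
Via Everline: 20% × 30% = 6%.
Via Ardent → Everline: 80% × 15% × 30% = 3.6%.
Total: 6% + 3.6% = 9.6%.
Rounded: 9.60%.

9.60%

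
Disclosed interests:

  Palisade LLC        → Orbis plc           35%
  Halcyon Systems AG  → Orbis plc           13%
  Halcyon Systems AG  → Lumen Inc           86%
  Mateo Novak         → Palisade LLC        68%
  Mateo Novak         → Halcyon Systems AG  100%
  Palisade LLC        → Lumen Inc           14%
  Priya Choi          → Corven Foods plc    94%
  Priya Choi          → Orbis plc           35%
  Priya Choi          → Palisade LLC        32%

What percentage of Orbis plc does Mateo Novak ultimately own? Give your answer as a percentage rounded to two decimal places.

Mateo reaches Orbis along 2 paths.
Via Palisade: 68% × 35% = 23.8%.
Via Halcyon: 100% × 13% = 13%.
Total: 23.8% + 13% = 36.8%.
Rounded: 36.80%.

36.80%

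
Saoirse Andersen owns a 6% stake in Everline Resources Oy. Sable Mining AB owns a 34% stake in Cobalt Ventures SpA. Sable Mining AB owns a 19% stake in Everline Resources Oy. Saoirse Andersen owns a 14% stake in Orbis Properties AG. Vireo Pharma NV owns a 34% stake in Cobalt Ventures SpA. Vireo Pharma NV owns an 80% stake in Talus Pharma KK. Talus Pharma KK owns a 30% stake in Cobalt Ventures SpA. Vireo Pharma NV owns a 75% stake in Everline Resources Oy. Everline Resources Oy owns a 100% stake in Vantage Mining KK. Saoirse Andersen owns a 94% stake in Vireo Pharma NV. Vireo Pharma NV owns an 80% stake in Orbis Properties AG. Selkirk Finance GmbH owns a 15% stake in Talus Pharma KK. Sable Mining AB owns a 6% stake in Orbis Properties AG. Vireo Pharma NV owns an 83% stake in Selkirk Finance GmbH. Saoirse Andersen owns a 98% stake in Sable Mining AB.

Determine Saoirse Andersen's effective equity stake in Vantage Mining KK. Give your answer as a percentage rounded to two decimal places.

95.12%

Saoirse reaches Vantage along 3 paths.
Via Everline: 6% × 100% = 6%.
Via Vireo → Everline: 94% × 75% × 100% = 70.5%.
Via Sable → Everline: 98% × 19% × 100% = 18.62%.
Total: 6% + 70.5% + 18.62% = 95.12%.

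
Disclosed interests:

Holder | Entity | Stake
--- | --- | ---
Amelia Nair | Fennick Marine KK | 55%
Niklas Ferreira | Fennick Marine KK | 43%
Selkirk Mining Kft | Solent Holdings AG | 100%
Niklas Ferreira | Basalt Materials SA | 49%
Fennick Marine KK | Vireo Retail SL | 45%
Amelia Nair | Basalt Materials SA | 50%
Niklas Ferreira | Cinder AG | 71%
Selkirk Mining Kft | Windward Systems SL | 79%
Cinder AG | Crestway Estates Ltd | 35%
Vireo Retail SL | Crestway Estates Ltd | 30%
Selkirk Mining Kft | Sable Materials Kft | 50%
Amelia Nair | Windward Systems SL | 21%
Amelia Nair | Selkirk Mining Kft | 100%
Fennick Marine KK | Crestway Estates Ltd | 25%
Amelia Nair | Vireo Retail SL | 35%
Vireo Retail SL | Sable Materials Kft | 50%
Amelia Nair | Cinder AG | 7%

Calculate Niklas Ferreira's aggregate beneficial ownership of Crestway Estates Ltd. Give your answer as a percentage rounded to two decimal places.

Niklas reaches Crestway along 3 paths.
Via Cinder: 71% × 35% = 24.85%.
Via Fennick → Vireo: 43% × 45% × 30% = 5.805%.
Via Fennick: 43% × 25% = 10.75%.
Total: 24.85% + 5.805% + 10.75% = 41.405%.
Rounded: 41.41%.

41.41%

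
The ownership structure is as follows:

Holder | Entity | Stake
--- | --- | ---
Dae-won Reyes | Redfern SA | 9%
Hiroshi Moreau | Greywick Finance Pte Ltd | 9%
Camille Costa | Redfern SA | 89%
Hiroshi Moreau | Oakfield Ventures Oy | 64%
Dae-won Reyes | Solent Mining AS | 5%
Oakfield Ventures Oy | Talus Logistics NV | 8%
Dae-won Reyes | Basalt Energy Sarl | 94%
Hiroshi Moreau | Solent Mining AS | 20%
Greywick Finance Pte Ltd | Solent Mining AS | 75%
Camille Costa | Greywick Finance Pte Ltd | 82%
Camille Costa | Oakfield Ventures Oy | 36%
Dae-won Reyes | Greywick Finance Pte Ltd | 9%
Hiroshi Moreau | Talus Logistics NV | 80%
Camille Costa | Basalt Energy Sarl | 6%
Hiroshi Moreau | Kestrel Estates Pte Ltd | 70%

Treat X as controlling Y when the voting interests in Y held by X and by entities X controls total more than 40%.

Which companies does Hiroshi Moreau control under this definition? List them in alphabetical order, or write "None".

Kestrel Estates Pte Ltd, Oakfield Ventures Oy, Talus Logistics NV

Hiroshi holds 64% of Oakfield, so Hiroshi controls Oakfield.
Hiroshi and Oakfield together hold 80% + 8% = 88% of Talus, so Hiroshi controls Talus.
Hiroshi holds 70% of Kestrel, so Hiroshi controls Kestrel.
No other company's threshold is met.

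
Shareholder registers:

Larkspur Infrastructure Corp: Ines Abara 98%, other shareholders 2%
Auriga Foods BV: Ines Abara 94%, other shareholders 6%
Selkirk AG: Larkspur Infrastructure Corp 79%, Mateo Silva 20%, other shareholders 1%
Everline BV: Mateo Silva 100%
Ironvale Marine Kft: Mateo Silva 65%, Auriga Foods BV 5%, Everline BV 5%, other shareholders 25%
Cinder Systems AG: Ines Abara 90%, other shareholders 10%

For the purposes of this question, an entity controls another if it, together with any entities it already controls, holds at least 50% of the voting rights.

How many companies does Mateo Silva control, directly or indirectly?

Mateo holds 100% of Everline, so Mateo controls Everline.
Mateo and Everline together hold 65% + 5% = 70% of Ironvale, so Mateo controls Ironvale.
No other company's threshold is met.
Mateo controls 2 companies.

2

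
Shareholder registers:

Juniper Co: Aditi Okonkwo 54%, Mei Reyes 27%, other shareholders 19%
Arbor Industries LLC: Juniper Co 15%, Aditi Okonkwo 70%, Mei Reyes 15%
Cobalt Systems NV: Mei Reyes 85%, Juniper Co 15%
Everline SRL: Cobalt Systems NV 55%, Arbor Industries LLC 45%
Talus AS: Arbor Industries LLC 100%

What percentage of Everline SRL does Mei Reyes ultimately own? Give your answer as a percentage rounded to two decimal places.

Mei reaches Everline along 4 paths.
Via Cobalt: 85% × 55% = 46.75%.
Via Juniper → Cobalt: 27% × 15% × 55% = 2.2275%.
Via Juniper → Arbor: 27% × 15% × 45% = 1.8225%.
Via Arbor: 15% × 45% = 6.75%.
Total: 46.75% + 2.2275% + 1.8225% + 6.75% = 57.55%.

57.55%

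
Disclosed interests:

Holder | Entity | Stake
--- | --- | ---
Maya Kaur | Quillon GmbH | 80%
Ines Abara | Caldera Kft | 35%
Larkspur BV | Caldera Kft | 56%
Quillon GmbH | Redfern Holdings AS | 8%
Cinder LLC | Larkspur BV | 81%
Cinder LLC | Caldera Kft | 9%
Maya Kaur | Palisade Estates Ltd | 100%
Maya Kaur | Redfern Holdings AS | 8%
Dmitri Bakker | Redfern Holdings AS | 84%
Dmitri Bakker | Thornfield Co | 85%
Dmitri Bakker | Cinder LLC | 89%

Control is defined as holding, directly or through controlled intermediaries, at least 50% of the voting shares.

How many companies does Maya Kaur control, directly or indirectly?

Maya holds 80% of Quillon, so Maya controls Quillon.
Maya holds 100% of Palisade, so Maya controls Palisade.
No other company's threshold is met.
Maya controls 2 companies.

2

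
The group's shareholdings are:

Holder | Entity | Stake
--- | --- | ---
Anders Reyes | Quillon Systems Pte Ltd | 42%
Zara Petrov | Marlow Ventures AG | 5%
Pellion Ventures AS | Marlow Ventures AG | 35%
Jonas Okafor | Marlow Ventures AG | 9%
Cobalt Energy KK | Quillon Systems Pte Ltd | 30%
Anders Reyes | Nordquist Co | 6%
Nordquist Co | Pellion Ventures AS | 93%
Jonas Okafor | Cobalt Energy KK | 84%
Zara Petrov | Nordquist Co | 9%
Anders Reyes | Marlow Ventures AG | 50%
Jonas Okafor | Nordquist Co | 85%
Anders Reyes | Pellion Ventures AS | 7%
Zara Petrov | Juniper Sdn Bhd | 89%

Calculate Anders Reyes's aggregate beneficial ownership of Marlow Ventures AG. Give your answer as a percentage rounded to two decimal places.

54.40%

Anders reaches Marlow along 3 paths.
Via Pellion: 7% × 35% = 2.45%.
Via Nordquist → Pellion: 6% × 93% × 35% = 1.953%.
Direct stake: 50% = 50%.
Total: 2.45% + 1.953% + 50% = 54.403%.
Rounded: 54.40%.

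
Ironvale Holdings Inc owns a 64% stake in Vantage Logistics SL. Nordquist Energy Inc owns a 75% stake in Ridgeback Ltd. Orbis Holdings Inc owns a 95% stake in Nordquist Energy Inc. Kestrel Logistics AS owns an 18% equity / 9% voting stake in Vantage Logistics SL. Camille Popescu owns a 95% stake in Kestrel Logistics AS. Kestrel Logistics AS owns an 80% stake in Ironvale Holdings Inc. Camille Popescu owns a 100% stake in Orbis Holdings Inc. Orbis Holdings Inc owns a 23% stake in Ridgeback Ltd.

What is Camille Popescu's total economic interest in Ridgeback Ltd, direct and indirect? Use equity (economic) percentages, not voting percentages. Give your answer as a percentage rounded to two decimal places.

Camille reaches Ridgeback along 2 paths.
Via Orbis → Nordquist: 100% × 95% × 75% = 71.25%.
Via Orbis: 100% × 23% = 23%.
Total: 71.25% + 23% = 94.25%.

94.25%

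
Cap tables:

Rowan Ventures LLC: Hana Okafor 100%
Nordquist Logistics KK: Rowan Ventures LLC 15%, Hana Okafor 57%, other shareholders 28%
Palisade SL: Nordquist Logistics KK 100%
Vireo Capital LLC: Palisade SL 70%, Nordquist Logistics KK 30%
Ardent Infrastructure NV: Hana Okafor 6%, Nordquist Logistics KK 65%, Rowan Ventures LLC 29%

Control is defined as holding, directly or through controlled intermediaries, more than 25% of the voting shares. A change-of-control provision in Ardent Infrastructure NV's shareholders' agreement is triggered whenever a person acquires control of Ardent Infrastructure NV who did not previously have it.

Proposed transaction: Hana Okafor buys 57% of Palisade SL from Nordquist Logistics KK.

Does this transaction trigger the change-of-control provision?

No

The purchase adds only to Hana's holdings (Nordquist's stake shrinks), so Hana is the only person who could newly come to control Ardent.
Hana holds 100% of Rowan, so Hana controls Rowan.
Rowan and Hana together hold 15% + 57% = 72% of Nordquist, so Hana controls Nordquist.
Hana and Nordquist and Rowan together hold 6% + 65% + 29% = 100% of Ardent, so Hana controls Ardent.
So Hana already controls Ardent before the transaction.
After the purchase, Hana holds 57% of Palisade directly, and Nordquist's stake falls to 43%.
Hana controlled Ardent already, so this is not a new person acquiring control; every other person's position is unchanged or reduced.
No new person acquires control, so the clause is not triggered.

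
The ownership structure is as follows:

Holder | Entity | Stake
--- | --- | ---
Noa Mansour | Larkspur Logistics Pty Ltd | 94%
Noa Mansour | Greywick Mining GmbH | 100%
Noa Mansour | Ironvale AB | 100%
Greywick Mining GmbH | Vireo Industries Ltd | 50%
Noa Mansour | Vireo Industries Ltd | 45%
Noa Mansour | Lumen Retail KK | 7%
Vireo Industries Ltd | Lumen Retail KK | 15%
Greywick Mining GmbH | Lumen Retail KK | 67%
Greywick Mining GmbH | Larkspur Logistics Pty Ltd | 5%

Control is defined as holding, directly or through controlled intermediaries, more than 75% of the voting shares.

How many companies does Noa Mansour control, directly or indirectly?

Noa holds 100% of Greywick, so Noa controls Greywick.
Greywick and Noa together hold 50% + 45% = 95% of Vireo, so Noa controls Vireo.
Greywick and Noa together hold 5% + 94% = 99% of Larkspur, so Noa controls Larkspur.
Greywick and Vireo and Noa together hold 67% + 15% + 7% = 89% of Lumen, so Noa controls Lumen.
Noa holds 100% of Ironvale, so Noa controls Ironvale.
Noa controls 5 companies.

5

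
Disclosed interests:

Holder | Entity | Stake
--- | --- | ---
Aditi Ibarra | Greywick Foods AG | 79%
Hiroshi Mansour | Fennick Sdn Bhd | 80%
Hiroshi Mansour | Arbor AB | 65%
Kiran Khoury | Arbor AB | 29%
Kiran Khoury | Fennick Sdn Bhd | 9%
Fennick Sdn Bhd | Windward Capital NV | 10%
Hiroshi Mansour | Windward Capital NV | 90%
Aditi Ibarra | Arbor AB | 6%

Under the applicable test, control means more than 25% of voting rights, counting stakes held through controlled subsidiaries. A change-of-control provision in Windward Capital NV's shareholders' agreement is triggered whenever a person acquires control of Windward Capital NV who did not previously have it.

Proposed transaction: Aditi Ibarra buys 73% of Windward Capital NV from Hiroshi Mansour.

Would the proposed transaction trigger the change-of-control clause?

Yes

The purchase adds only to Aditi's holdings (Hiroshi's stake shrinks), so Aditi is the only person who could newly come to control Windward.
Aditi holds 79% of Greywick, so Aditi controls Greywick.
Neither Aditi nor any entity Aditi controls holds any voting interest in Windward.
So before the transaction, Aditi does not control Windward.
After the purchase, Aditi holds 73% of Windward directly, and Hiroshi's stake falls to 17%.
Aditi holds 73% of Windward, so Aditi controls Windward.
Aditi did not control Windward before and does after, so the clause is triggered.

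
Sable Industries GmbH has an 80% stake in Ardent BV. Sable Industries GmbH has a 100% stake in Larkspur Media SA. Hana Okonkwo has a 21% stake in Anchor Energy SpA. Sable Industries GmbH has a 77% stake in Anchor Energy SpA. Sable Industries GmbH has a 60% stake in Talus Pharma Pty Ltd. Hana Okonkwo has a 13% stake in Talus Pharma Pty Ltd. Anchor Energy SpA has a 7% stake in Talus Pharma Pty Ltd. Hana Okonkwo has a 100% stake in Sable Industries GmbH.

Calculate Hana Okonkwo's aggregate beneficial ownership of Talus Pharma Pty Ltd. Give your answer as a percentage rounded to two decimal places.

Hana reaches Talus along 4 paths.
Direct stake: 13% = 13%.
Via Anchor: 21% × 7% = 1.47%.
Via Sable → Anchor: 100% × 77% × 7% = 5.39%.
Via Sable: 100% × 60% = 60%.
Total: 13% + 1.47% + 5.39% + 60% = 79.86%.

79.86%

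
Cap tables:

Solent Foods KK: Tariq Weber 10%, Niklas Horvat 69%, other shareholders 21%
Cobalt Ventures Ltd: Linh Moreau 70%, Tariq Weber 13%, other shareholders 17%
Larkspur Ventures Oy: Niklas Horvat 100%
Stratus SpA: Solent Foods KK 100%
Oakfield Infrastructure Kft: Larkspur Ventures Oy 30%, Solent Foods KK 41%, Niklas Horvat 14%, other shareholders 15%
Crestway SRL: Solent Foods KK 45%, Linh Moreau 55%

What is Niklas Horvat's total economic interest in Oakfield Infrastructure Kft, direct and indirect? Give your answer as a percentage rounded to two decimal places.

72.29%

Niklas reaches Oakfield along 3 paths.
Via Larkspur: 100% × 30% = 30%.
Via Solent: 69% × 41% = 28.29%.
Direct stake: 14% = 14%.
Total: 30% + 28.29% + 14% = 72.29%.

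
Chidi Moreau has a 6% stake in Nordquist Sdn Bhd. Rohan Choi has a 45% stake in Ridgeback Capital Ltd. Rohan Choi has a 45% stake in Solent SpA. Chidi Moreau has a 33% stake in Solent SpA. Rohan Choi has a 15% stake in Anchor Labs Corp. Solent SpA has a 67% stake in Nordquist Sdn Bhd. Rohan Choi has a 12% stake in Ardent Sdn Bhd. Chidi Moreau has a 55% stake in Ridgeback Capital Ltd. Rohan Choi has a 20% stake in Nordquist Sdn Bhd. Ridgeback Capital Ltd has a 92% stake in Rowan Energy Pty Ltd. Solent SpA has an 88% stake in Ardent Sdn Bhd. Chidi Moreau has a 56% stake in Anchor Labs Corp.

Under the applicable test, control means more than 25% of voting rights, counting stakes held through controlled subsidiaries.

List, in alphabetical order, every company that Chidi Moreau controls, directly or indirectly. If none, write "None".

Chidi holds 33% of Solent, so Chidi controls Solent.
Chidi holds 55% of Ridgeback, so Chidi controls Ridgeback.
Solent holds 88% of Ardent, so Chidi controls Ardent.
Solent and Chidi together hold 67% + 6% = 73% of Nordquist, so Chidi controls Nordquist.
Chidi holds 56% of Anchor, so Chidi controls Anchor.
Ridgeback holds 92% of Rowan, so Chidi controls Rowan.

Anchor Labs Corp, Ardent Sdn Bhd, Nordquist Sdn Bhd, Ridgeback Capital Ltd, Rowan Energy Pty Ltd, Solent SpA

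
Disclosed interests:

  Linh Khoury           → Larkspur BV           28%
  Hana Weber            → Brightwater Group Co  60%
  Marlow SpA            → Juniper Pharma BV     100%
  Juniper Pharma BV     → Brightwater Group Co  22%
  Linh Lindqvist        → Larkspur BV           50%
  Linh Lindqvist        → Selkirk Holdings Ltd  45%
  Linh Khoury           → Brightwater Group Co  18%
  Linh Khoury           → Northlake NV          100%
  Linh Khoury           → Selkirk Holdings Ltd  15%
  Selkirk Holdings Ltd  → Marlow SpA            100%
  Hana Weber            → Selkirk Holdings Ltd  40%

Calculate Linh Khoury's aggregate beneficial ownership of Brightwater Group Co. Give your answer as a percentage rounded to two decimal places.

21.30%

Linh Khoury reaches Brightwater along 2 paths.
Direct stake: 18% = 18%.
Via Selkirk → Marlow → Juniper: 15% × 100% × 100% × 22% = 3.3%.
Total: 18% + 3.3% = 21.3%.
Rounded: 21.30%.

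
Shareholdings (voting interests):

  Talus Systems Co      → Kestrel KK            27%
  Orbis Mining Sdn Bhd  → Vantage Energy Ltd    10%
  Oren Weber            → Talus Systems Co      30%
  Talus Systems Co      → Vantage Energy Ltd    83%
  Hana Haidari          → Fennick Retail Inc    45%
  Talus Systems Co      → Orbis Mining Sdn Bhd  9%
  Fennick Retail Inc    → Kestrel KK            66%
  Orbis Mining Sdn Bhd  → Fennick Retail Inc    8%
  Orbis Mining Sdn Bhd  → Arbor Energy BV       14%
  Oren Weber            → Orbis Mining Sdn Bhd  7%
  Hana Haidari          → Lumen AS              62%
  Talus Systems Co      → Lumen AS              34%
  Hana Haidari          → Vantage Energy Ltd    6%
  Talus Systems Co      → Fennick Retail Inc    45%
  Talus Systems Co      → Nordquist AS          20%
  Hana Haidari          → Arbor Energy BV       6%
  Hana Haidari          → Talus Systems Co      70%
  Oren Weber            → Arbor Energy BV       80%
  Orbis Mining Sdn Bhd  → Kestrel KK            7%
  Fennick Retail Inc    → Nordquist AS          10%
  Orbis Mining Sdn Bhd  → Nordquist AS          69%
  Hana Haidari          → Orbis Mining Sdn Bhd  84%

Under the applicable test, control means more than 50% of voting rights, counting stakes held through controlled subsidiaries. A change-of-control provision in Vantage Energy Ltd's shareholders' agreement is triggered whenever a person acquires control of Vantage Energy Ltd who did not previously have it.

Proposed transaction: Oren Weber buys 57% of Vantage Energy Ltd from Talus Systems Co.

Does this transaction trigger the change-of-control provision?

The purchase adds only to Oren's holdings (Talus's stake shrinks), so Oren is the only person who could newly come to control Vantage.
Oren holds 80% of Arbor, so Oren controls Arbor.
Neither Oren nor any entity Oren controls holds any voting interest in Vantage.
So before the transaction, Oren does not control Vantage.
After the purchase, Oren holds 57% of Vantage directly, and Talus's stake falls to 26%.
Oren holds 57% of Vantage, so Oren controls Vantage.
Oren did not control Vantage before and does after, so the clause is triggered.

Yes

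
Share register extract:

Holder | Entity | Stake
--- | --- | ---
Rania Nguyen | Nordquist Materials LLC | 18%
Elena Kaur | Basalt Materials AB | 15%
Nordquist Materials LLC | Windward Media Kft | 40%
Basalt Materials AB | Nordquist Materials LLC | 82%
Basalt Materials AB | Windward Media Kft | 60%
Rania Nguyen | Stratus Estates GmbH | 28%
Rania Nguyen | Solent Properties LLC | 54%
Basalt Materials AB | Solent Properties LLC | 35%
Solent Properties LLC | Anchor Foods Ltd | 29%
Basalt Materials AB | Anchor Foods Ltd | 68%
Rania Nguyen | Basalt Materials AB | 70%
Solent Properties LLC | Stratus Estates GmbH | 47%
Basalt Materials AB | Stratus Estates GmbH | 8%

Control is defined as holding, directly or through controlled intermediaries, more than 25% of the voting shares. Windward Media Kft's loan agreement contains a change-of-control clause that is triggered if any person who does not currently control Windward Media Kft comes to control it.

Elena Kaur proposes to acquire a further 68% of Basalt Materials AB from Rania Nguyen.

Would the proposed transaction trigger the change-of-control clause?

Yes

The purchase adds only to Elena's holdings (Rania's stake shrinks), so Elena is the only person who could newly come to control Windward.
Elena's largest direct stake is 15% in Basalt, which does not meet the threshold, so Elena controls no company.
Neither Elena nor any entity Elena controls holds any voting interest in Windward.
So before the transaction, Elena does not control Windward.
After the purchase, Elena's direct stake in Basalt rises to 15% + 68% = 83%, and Rania's stake falls to 2%.
Elena holds 83% of Basalt, so Elena controls Basalt.
Basalt holds 82% of Nordquist, so Elena controls Nordquist.
Basalt and Nordquist together hold 60% + 40% = 100% of Windward, so Elena controls Windward.
Elena did not control Windward before and does after, so the clause is triggered.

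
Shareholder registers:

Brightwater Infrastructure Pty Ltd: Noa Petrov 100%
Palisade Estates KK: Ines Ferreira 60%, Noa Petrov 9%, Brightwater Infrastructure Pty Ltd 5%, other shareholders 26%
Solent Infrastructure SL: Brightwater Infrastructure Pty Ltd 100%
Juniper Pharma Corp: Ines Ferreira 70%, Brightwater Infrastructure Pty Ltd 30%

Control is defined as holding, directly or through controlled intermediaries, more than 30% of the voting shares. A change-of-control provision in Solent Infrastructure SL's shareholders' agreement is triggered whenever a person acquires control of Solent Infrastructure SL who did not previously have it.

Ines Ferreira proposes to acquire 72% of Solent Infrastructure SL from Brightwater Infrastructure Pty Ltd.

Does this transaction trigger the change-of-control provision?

Yes

The purchase adds only to Ines's holdings (Brightwater's stake shrinks), so Ines is the only person who could newly come to control Solent.
Ines holds 60% of Palisade, so Ines controls Palisade.
Ines holds 70% of Juniper, so Ines controls Juniper.
Neither Ines nor any entity Ines controls holds any voting interest in Solent.
So before the transaction, Ines does not control Solent.
After the purchase, Ines holds 72% of Solent directly, and Brightwater's stake falls to 28%.
Ines holds 72% of Solent, so Ines controls Solent.
Ines did not control Solent before and does after, so the clause is triggered.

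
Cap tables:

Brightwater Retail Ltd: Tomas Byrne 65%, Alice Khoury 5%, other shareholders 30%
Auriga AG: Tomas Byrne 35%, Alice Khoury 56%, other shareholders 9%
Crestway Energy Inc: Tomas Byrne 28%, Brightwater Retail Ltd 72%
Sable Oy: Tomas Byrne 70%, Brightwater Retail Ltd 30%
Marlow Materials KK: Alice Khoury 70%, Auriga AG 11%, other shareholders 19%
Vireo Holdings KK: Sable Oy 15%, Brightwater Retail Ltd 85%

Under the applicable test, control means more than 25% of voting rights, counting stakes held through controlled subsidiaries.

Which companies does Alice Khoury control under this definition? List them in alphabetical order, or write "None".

Alice holds 56% of Auriga, so Alice controls Auriga.
Alice and Auriga together hold 70% + 11% = 81% of Marlow, so Alice controls Marlow.
No other company's threshold is met.

Auriga AG, Marlow Materials KK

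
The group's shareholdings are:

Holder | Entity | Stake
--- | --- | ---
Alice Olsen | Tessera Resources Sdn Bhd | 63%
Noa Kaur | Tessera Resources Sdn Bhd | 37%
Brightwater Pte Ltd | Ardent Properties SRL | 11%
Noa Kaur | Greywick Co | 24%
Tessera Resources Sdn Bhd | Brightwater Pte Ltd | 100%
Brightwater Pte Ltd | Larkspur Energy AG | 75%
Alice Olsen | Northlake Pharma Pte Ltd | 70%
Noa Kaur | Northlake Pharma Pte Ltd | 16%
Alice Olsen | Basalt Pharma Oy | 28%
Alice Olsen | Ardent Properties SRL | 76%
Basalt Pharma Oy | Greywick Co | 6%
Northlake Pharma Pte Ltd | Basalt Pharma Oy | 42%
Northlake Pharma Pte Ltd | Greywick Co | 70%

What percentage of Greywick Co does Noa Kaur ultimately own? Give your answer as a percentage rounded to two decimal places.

Noa reaches Greywick along 3 paths.
Via Northlake: 16% × 70% = 11.2%.
Direct stake: 24% = 24%.
Via Northlake → Basalt: 16% × 42% × 6% = 0.4032%.
Total: 11.2% + 24% + 0.4032% = 35.6032%.
Rounded: 35.60%.

35.60%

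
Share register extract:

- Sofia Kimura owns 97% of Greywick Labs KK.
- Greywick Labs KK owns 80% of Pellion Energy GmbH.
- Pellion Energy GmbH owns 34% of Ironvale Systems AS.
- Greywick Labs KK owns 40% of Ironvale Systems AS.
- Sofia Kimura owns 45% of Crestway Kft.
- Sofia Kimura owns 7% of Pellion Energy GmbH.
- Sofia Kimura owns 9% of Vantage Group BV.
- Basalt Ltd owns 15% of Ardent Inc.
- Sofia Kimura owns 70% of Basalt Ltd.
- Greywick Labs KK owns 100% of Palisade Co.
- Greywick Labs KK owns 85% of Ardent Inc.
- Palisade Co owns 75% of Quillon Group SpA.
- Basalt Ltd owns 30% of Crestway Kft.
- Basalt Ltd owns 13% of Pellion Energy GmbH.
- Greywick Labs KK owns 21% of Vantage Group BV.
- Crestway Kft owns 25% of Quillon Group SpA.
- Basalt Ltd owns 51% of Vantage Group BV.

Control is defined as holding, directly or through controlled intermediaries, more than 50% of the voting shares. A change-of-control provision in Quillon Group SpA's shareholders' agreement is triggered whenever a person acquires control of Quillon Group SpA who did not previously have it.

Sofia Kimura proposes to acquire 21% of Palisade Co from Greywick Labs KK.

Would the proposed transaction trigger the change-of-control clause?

No

The purchase adds only to Sofia's holdings (Greywick's stake shrinks), so Sofia is the only person who could newly come to control Quillon.
Sofia holds 70% of Basalt, so Sofia controls Basalt.
Sofia and Basalt together hold 45% + 30% = 75% of Crestway, so Sofia controls Crestway.
Sofia holds 97% of Greywick, so Sofia controls Greywick.
Greywick holds 100% of Palisade, so Sofia controls Palisade.
Palisade and Crestway together hold 75% + 25% = 100% of Quillon, so Sofia controls Quillon.
So Sofia already controls Quillon before the transaction.
After the purchase, Sofia holds 21% of Palisade directly, and Greywick's stake falls to 79%.
Sofia controlled Quillon already, so this is not a new person acquiring control; every other person's position is unchanged or reduced.
No new person acquires control, so the clause is not triggered.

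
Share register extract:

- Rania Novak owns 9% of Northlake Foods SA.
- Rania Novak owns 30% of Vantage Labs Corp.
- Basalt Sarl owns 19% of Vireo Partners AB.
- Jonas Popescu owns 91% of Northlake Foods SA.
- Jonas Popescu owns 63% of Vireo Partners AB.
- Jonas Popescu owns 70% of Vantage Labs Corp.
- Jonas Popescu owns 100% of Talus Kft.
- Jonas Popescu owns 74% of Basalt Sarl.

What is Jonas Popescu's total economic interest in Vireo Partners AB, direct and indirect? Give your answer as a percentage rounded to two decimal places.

77.06%

Jonas reaches Vireo along 2 paths.
Via Basalt: 74% × 19% = 14.06%.
Direct stake: 63% = 63%.
Total: 14.06% + 63% = 77.06%.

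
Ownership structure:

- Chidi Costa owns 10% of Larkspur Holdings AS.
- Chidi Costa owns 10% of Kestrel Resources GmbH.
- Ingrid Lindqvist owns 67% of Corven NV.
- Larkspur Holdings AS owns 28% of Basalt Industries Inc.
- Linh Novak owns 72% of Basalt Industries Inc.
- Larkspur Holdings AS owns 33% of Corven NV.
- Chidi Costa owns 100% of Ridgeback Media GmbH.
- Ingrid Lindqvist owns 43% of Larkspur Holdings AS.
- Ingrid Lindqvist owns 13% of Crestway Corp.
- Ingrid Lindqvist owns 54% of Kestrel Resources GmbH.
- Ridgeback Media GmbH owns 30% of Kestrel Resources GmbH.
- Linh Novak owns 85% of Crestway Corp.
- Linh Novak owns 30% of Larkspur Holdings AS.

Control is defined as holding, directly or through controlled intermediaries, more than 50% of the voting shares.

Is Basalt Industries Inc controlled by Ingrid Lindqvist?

No

Ingrid holds 54% of Kestrel, so Ingrid controls Kestrel.
Ingrid holds 67% of Corven, so Ingrid controls Corven.
Neither Ingrid nor any entity Ingrid controls holds any voting interest in Basalt.
So Ingrid does not control Basalt.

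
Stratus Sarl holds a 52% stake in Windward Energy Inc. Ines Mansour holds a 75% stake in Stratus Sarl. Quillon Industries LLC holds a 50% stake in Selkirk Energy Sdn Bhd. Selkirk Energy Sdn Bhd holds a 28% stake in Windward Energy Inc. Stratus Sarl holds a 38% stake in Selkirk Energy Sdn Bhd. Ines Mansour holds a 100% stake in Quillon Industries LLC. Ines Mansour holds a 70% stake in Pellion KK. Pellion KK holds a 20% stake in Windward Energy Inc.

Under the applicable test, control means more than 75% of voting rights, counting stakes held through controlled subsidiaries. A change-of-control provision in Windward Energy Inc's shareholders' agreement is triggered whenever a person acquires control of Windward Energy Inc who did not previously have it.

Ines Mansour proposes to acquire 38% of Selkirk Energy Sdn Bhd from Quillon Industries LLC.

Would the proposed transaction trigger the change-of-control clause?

No

The purchase adds only to Ines's holdings (Quillon's stake shrinks), so Ines is the only person who could newly come to control Windward.
Ines holds 100% of Quillon, so Ines controls Quillon.
Neither Ines nor any entity Ines controls holds any voting interest in Windward.
So before the transaction, Ines does not control Windward.
After the purchase, Ines holds 38% of Selkirk directly, and Quillon's stake falls to 12%.
Ines's side now holds 12% + 38% = 50% of Selkirk, not > 75%, so Ines still does not control Selkirk.
After the transaction, neither Ines nor any entity Ines controls holds a voting interest in Windward, so Ines still does not control it.
No new person acquires control, so the clause is not triggered.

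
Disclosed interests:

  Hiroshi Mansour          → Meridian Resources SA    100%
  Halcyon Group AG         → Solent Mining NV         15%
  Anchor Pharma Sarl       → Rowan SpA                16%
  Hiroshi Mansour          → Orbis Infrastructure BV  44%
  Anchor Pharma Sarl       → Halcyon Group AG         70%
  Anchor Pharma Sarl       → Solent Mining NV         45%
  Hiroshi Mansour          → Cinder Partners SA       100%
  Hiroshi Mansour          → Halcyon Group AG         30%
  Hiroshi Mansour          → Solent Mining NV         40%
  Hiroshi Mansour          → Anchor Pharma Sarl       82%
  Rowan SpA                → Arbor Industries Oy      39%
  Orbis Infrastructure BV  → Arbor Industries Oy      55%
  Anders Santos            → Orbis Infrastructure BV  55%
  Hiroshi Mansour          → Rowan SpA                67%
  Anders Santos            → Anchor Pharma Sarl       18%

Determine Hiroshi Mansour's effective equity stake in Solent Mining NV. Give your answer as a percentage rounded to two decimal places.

90.01%

Hiroshi reaches Solent along 4 paths.
Via Anchor → Halcyon: 82% × 70% × 15% = 8.61%.
Via Halcyon: 30% × 15% = 4.5%.
Via Anchor: 82% × 45% = 36.9%.
Direct stake: 40% = 40%.
Total: 8.61% + 4.5% + 36.9% + 40% = 90.01%.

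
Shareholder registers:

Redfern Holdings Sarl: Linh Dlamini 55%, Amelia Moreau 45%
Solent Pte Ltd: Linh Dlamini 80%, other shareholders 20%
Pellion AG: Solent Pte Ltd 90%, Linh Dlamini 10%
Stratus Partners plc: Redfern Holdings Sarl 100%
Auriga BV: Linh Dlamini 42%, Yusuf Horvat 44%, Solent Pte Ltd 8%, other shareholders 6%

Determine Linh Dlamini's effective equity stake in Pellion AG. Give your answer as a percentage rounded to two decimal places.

Linh reaches Pellion along 2 paths.
Via Solent: 80% × 90% = 72%.
Direct stake: 10% = 10%.
Total: 72% + 10% = 82%.
Rounded: 82.00%.

82.00%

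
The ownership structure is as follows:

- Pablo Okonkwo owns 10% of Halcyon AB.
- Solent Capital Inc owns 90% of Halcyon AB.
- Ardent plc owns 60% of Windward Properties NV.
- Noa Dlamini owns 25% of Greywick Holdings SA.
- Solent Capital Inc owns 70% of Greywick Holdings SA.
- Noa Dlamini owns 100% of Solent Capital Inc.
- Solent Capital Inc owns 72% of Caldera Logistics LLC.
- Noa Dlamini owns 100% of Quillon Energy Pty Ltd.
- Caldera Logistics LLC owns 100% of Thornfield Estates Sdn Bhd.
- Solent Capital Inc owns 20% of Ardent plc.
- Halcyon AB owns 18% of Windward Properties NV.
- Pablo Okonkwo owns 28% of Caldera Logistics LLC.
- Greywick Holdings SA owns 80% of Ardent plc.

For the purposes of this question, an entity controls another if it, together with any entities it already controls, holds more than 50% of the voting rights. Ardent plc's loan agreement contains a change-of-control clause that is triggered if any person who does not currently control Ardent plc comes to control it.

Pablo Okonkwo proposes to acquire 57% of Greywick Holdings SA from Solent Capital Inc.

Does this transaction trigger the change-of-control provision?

The purchase adds only to Pablo's holdings (Solent's stake shrinks), so Pablo is the only person who could newly come to control Ardent.
Pablo's largest direct stake is 28% in Caldera, which does not meet the threshold, so Pablo controls no company.
Neither Pablo nor any entity Pablo controls holds any voting interest in Ardent.
So before the transaction, Pablo does not control Ardent.
After the purchase, Pablo holds 57% of Greywick directly, and Solent's stake falls to 13%.
Pablo holds 57% of Greywick, so Pablo controls Greywick.
Greywick holds 80% of Ardent, so Pablo controls Ardent.
Pablo did not control Ardent before and does after, so the clause is triggered.

Yes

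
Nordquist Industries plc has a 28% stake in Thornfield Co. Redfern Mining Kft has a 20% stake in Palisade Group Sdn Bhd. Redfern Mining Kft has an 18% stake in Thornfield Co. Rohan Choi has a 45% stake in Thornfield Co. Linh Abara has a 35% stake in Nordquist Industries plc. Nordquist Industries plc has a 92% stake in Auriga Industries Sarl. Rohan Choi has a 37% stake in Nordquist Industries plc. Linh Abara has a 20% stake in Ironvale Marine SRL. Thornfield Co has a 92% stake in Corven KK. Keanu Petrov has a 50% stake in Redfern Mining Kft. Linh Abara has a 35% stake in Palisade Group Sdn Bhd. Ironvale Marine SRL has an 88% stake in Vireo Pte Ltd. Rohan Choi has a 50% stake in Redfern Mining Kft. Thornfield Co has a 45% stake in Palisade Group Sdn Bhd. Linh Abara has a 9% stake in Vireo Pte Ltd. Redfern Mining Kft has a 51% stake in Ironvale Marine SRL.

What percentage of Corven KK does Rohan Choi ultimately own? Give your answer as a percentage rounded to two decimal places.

Rohan reaches Corven along 3 paths.
Via Nordquist → Thornfield: 37% × 28% × 92% = 9.5312%.
Via Thornfield: 45% × 92% = 41.4%.
Via Redfern → Thornfield: 50% × 18% × 92% = 8.28%.
Total: 9.5312% + 41.4% + 8.28% = 59.2112%.
Rounded: 59.21%.

59.21%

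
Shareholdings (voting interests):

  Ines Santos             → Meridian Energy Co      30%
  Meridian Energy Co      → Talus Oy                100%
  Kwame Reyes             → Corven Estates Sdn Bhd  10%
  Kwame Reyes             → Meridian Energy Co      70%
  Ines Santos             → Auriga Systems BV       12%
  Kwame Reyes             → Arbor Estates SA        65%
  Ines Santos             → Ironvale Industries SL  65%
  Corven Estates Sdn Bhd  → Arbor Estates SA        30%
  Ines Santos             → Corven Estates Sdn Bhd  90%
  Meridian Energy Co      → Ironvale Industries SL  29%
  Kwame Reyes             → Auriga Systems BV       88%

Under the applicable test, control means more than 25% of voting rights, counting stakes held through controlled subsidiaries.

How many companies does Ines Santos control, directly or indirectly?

Ines holds 30% of Meridian, so Ines controls Meridian.
Ines holds 90% of Corven, so Ines controls Corven.
Corven holds 30% of Arbor, so Ines controls Arbor.
Meridian holds 100% of Talus, so Ines controls Talus.
Meridian and Ines together hold 29% + 65% = 94% of Ironvale, so Ines controls Ironvale.
No other company's threshold is met.
Ines controls 5 companies.

5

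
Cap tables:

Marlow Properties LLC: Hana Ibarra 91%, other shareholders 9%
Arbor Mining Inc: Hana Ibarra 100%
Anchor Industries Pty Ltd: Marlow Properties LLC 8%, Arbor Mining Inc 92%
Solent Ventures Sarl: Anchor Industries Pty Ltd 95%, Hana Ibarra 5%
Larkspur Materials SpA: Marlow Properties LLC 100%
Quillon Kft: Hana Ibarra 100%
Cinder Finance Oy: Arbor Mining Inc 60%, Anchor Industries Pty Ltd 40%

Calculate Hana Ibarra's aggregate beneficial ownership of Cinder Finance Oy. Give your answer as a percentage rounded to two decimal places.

Hana reaches Cinder along 3 paths.
Via Arbor: 100% × 60% = 60%.
Via Marlow → Anchor: 91% × 8% × 40% = 2.912%.
Via Arbor → Anchor: 100% × 92% × 40% = 36.8%.
Total: 60% + 2.912% + 36.8% = 99.712%.
Rounded: 99.71%.

99.71%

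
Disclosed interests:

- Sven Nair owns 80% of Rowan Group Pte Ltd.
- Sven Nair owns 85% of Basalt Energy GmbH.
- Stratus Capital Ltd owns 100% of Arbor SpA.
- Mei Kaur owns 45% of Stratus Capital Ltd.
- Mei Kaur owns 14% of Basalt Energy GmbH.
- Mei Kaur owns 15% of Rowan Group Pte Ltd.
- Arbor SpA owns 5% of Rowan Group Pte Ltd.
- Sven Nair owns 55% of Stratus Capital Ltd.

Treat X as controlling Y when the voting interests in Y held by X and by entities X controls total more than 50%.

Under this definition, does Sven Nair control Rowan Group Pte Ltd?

Sven holds 55% of Stratus, so Sven controls Stratus.
Stratus holds 100% of Arbor, so Sven controls Arbor.
Arbor and Sven together hold 5% + 80% = 85% of Rowan, so Sven controls Rowan.

Yes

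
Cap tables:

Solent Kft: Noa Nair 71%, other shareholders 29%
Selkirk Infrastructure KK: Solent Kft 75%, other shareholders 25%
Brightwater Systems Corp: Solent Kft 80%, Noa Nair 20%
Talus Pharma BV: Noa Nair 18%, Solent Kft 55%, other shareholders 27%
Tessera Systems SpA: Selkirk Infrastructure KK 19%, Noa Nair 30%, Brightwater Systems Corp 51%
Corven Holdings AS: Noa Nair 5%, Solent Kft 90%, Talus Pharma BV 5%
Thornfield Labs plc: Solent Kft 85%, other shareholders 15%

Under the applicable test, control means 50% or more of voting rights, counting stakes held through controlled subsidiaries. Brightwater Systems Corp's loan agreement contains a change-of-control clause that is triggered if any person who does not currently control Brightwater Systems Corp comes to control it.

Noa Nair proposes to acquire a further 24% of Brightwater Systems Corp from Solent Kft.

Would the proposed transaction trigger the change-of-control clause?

No

The purchase adds only to Noa's holdings (Solent's stake shrinks), so Noa is the only person who could newly come to control Brightwater.
Noa holds 71% of Solent, so Noa controls Solent.
Solent and Noa together hold 80% + 20% = 100% of Brightwater, so Noa controls Brightwater.
So Noa already controls Brightwater before the transaction.
After the purchase, Noa's direct stake in Brightwater rises to 20% + 24% = 44%, and Solent's stake falls to 56%.
Noa controlled Brightwater already, so this is not a new person acquiring control; every other person's position is unchanged or reduced.
No new person acquires control, so the clause is not triggered.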